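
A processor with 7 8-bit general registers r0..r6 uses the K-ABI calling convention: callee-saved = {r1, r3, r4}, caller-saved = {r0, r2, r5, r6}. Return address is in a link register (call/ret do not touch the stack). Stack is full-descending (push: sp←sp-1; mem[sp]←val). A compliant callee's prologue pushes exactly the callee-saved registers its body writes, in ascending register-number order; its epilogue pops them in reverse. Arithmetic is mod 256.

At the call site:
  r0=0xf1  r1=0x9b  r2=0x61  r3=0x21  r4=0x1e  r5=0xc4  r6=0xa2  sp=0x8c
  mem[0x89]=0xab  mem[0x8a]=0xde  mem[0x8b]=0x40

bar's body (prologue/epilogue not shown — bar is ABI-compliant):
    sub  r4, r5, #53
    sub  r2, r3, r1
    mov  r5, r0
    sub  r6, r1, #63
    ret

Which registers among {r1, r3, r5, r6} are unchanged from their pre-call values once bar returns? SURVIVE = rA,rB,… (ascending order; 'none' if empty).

prologue: push r4 -> mem[0x8b]=0x1e, sp=0x8b
body[0] sub  r4, r5, #53 -> r4=0x8f
body[1] sub  r2, r3, r1 -> r2=0x86
body[2] mov  r5, r0 -> r5=0xf1
body[3] sub  r6, r1, #63 -> r6=0x5c
epilogue: pop r4=0x1e, sp=0x8c
r1: callee-saved, written=False
r3: callee-saved, written=False
r5: caller-saved, written=True
r6: caller-saved, written=True

SURVIVE = r1,r3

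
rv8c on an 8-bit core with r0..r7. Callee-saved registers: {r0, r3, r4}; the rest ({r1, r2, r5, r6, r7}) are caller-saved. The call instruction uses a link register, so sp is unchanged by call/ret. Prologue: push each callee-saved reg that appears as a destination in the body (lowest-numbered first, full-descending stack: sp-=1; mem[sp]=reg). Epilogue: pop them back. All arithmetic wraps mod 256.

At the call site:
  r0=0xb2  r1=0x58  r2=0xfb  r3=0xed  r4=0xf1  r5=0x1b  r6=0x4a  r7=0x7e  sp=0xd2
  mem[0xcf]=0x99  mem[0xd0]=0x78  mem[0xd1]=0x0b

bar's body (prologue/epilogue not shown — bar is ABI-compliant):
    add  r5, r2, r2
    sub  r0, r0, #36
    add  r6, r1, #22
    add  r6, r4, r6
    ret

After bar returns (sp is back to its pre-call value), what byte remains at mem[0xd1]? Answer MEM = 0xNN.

prologue: push r0 → mem[0xd1]=0xb2, sp=0xd1
body[0] add  r5, r2, r2 → r5=0xf6
body[1] sub  r0, r0, #36 → r0=0x8e
body[2] add  r6, r1, #22 → r6=0x6e
body[3] add  r6, r4, r6 → r6=0x5f
epilogue: pop r0=0xb2, sp=0xd2
prologue pushed ['r0'] at ['0xd1']

MEM = 0xb2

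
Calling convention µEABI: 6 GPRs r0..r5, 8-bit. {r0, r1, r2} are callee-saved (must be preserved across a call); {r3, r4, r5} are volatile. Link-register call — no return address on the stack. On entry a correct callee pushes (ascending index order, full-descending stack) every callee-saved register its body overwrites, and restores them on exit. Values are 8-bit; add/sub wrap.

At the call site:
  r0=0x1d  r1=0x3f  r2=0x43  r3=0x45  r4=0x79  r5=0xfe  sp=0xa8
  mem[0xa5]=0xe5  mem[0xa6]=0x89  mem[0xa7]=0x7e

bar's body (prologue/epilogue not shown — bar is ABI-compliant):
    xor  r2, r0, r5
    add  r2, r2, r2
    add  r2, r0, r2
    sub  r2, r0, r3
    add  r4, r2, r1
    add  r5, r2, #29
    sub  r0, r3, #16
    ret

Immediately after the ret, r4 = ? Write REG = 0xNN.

REG = 0x17

prologue: push r0 → mem[0xa7]=0x1d, sp=0xa7
prologue: push r2 → mem[0xa6]=0x43, sp=0xa6
body[0] xor  r2, r0, r5 → r2=0xe3
body[1] add  r2, r2, r2 → r2=0xc6
body[2] add  r2, r0, r2 → r2=0xe3
body[3] sub  r2, r0, r3 → r2=0xd8
body[4] add  r4, r2, r1 → r4=0x17
body[5] add  r5, r2, #29 → r5=0xf5
body[6] sub  r0, r3, #16 → r0=0x35
epilogue: pop r2=0x43, sp=0xa7
epilogue: pop r0=0x1d, sp=0xa8
r4 is caller-saved → body value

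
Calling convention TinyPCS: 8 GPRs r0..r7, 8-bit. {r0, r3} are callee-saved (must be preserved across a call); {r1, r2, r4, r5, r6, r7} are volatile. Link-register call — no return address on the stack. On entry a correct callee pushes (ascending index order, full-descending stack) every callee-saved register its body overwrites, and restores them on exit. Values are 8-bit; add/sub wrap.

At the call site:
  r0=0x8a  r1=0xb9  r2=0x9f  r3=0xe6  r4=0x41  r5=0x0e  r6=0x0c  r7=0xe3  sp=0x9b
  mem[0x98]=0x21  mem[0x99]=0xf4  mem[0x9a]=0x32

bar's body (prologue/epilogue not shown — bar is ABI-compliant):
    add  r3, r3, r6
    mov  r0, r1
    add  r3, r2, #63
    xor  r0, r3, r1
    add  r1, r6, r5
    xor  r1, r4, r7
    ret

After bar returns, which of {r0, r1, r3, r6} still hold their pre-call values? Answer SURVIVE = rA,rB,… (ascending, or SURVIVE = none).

SURVIVE = r0,r3,r6

prologue: push r0 → mem[0x9a]=0x8a, sp=0x9a
prologue: push r3 → mem[0x99]=0xe6, sp=0x99
body[0] add  r3, r3, r6 → r3=0xf2
body[1] mov  r0, r1 → r0=0xb9
body[2] add  r3, r2, #63 → r3=0xde
body[3] xor  r0, r3, r1 → r0=0x67
body[4] add  r1, r6, r5 → r1=0x1a
body[5] xor  r1, r4, r7 → r1=0xa2
epilogue: pop r3=0xe6, sp=0x9a
epilogue: pop r0=0x8a, sp=0x9b
r0: callee-saved, written=True
r1: caller-saved, written=True
r3: callee-saved, written=True
r6: caller-saved, written=False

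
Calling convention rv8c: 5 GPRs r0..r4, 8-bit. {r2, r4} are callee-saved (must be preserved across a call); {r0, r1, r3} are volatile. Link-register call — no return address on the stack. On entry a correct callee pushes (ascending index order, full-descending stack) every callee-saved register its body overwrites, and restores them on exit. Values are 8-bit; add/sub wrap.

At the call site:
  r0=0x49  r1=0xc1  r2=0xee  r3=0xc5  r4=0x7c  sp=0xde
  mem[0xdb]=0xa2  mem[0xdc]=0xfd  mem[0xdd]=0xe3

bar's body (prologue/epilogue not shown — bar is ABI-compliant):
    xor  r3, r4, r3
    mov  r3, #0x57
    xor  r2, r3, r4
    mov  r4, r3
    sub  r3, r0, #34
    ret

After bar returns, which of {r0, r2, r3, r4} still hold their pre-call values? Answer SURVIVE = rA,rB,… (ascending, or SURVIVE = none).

prologue: push r2 → mem[0xdd]=0xee, sp=0xdd
prologue: push r4 → mem[0xdc]=0x7c, sp=0xdc
body[0] xor  r3, r4, r3 → r3=0xb9
body[1] mov  r3, #0x57 → r3=0x57
body[2] xor  r2, r3, r4 → r2=0x2b
body[3] mov  r4, r3 → r4=0x57
body[4] sub  r3, r0, #34 → r3=0x27
epilogue: pop r4=0x7c, sp=0xdd
epilogue: pop r2=0xee, sp=0xde
r0: caller-saved, written=False
r2: callee-saved, written=True
r3: caller-saved, written=True
r4: callee-saved, written=True

SURVIVE = r0,r2,r4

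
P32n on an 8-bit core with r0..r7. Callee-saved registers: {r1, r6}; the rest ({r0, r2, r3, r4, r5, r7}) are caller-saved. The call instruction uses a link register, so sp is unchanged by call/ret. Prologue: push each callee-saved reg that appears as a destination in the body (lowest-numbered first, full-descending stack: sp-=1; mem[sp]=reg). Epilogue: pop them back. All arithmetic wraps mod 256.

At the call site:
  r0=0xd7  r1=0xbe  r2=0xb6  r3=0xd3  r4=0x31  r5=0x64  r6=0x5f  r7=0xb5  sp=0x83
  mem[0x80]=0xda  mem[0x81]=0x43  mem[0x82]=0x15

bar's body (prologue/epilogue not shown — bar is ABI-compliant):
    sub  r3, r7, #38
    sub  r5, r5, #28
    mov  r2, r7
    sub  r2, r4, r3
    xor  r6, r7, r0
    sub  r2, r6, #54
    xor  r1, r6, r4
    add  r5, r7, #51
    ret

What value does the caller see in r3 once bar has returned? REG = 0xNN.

prologue: push r1 -> mem[0x82]=0xbe, sp=0x82
prologue: push r6 -> mem[0x81]=0x5f, sp=0x81
body[0] sub  r3, r7, #38 -> r3=0x8f
body[1] sub  r5, r5, #28 -> r5=0x48
body[2] mov  r2, r7 -> r2=0xb5
body[3] sub  r2, r4, r3 -> r2=0xa2
body[4] xor  r6, r7, r0 -> r6=0x62
body[5] sub  r2, r6, #54 -> r2=0x2c
body[6] xor  r1, r6, r4 -> r1=0x53
body[7] add  r5, r7, #51 -> r5=0xe8
epilogue: pop r6=0x5f, sp=0x82
epilogue: pop r1=0xbe, sp=0x83
r3 is caller-saved -> body value

REG = 0x8f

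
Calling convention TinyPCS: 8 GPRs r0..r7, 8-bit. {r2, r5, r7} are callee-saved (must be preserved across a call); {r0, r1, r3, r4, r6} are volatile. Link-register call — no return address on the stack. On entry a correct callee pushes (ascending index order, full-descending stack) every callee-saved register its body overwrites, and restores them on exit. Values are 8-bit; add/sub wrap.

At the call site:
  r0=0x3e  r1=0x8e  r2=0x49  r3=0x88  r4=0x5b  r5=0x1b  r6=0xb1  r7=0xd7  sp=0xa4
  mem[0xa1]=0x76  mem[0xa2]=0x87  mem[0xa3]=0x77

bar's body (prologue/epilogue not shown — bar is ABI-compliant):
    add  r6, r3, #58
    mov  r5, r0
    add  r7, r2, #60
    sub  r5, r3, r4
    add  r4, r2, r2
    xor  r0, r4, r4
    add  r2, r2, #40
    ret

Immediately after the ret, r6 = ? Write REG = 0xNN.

prologue: push r2 -> mem[0xa3]=0x49, sp=0xa3
prologue: push r5 -> mem[0xa2]=0x1b, sp=0xa2
prologue: push r7 -> mem[0xa1]=0xd7, sp=0xa1
body[0] add  r6, r3, #58 -> r6=0xc2
body[1] mov  r5, r0 -> r5=0x3e
body[2] add  r7, r2, #60 -> r7=0x85
body[3] sub  r5, r3, r4 -> r5=0x2d
body[4] add  r4, r2, r2 -> r4=0x92
body[5] xor  r0, r4, r4 -> r0=0x00
body[6] add  r2, r2, #40 -> r2=0x71
epilogue: pop r7=0xd7, sp=0xa2
epilogue: pop r5=0x1b, sp=0xa3
epilogue: pop r2=0x49, sp=0xa4
r6 is caller-saved -> body value

REG = 0xc2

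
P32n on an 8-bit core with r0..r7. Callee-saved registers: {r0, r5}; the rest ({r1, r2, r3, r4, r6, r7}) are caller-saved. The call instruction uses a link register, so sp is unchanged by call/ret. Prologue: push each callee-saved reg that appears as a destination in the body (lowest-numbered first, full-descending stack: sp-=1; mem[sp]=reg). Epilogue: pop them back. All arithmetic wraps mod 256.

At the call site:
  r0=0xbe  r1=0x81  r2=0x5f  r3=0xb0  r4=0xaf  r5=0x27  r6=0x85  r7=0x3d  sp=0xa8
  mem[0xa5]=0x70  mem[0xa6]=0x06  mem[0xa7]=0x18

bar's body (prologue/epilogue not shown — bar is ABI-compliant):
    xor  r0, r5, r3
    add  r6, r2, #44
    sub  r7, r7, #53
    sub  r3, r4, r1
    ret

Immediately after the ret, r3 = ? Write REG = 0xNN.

REG = 0x2e

prologue: push r0 -> mem[0xa7]=0xbe, sp=0xa7
body[0] xor  r0, r5, r3 -> r0=0x97
body[1] add  r6, r2, #44 -> r6=0x8b
body[2] sub  r7, r7, #53 -> r7=0x08
body[3] sub  r3, r4, r1 -> r3=0x2e
epilogue: pop r0=0xbe, sp=0xa8
r3 is caller-saved -> body value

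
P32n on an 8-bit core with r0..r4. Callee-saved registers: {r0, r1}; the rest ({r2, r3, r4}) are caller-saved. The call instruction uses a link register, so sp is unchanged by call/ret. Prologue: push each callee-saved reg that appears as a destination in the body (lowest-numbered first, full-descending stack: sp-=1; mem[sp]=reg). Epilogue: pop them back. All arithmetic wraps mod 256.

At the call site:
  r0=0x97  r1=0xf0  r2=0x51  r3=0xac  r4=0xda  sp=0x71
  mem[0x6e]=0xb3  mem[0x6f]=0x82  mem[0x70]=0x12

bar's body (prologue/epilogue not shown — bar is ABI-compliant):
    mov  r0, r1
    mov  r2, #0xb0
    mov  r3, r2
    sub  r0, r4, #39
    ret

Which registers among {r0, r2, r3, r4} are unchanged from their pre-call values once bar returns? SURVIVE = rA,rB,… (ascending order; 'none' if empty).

prologue: push r0 -> mem[0x70]=0x97, sp=0x70
body[0] mov  r0, r1 -> r0=0xf0
body[1] mov  r2, #0xb0 -> r2=0xb0
body[2] mov  r3, r2 -> r3=0xb0
body[3] sub  r0, r4, #39 -> r0=0xb3
epilogue: pop r0=0x97, sp=0x71
r0: callee-saved, written=True
r2: caller-saved, written=True
r3: caller-saved, written=True
r4: caller-saved, written=False

SURVIVE = r0,r4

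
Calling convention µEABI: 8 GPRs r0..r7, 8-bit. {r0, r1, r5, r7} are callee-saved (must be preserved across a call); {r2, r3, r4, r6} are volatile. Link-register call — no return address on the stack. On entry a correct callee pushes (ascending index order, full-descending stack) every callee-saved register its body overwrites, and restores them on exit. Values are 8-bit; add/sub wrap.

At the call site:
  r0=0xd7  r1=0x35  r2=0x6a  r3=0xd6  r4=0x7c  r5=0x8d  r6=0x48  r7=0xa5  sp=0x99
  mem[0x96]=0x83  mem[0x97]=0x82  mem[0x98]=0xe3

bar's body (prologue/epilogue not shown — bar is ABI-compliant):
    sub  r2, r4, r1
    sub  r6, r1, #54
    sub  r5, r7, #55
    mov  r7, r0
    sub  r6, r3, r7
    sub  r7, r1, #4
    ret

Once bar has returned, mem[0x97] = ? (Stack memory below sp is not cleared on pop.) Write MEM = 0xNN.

MEM = 0xa5

prologue: push r5 -> mem[0x98]=0x8d, sp=0x98
prologue: push r7 -> mem[0x97]=0xa5, sp=0x97
body[0] sub  r2, r4, r1 -> r2=0x47
body[1] sub  r6, r1, #54 -> r6=0xff
body[2] sub  r5, r7, #55 -> r5=0x6e
body[3] mov  r7, r0 -> r7=0xd7
body[4] sub  r6, r3, r7 -> r6=0xff
body[5] sub  r7, r1, #4 -> r7=0x31
epilogue: pop r7=0xa5, sp=0x98
epilogue: pop r5=0x8d, sp=0x99
prologue pushed ['r5', 'r7'] at ['0x98', '0x97']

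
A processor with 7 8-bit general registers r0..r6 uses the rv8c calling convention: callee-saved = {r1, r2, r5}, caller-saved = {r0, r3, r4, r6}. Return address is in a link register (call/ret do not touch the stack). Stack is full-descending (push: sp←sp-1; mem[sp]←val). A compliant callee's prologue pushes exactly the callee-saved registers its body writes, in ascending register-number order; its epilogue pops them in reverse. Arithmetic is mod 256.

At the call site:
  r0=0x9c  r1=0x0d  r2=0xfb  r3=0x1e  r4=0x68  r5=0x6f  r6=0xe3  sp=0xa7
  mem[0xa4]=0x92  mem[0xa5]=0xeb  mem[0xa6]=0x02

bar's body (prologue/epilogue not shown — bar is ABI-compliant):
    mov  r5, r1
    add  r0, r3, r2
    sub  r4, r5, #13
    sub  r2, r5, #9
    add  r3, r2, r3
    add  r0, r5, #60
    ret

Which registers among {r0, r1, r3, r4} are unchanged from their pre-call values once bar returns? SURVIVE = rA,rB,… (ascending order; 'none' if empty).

prologue: push r2 → mem[0xa6]=0xfb, sp=0xa6
prologue: push r5 → mem[0xa5]=0x6f, sp=0xa5
body[0] mov  r5, r1 → r5=0x0d
body[1] add  r0, r3, r2 → r0=0x19
body[2] sub  r4, r5, #13 → r4=0x00
body[3] sub  r2, r5, #9 → r2=0x04
body[4] add  r3, r2, r3 → r3=0x22
body[5] add  r0, r5, #60 → r0=0x49
epilogue: pop r5=0x6f, sp=0xa6
epilogue: pop r2=0xfb, sp=0xa7
r0: caller-saved, written=True
r1: callee-saved, written=False
r3: caller-saved, written=True
r4: caller-saved, written=True

SURVIVE = r1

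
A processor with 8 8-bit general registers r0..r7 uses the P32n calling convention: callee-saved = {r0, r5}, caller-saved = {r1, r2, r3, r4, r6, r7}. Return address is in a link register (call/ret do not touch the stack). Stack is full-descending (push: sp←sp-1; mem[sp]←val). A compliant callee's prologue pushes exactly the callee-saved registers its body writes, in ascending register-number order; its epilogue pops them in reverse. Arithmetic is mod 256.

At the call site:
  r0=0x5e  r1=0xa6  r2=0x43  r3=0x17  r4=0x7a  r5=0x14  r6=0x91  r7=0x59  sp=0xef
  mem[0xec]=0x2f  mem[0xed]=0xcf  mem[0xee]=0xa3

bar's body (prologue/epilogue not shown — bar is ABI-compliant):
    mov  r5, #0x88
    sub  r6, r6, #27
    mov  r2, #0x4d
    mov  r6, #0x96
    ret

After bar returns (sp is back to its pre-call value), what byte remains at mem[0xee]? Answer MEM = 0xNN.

prologue: push r5 → mem[0xee]=0x14, sp=0xee
body[0] mov  r5, #0x88 → r5=0x88
body[1] sub  r6, r6, #27 → r6=0x76
body[2] mov  r2, #0x4d → r2=0x4d
body[3] mov  r6, #0x96 → r6=0x96
epilogue: pop r5=0x14, sp=0xef
prologue pushed ['r5'] at ['0xee']

MEM = 0x14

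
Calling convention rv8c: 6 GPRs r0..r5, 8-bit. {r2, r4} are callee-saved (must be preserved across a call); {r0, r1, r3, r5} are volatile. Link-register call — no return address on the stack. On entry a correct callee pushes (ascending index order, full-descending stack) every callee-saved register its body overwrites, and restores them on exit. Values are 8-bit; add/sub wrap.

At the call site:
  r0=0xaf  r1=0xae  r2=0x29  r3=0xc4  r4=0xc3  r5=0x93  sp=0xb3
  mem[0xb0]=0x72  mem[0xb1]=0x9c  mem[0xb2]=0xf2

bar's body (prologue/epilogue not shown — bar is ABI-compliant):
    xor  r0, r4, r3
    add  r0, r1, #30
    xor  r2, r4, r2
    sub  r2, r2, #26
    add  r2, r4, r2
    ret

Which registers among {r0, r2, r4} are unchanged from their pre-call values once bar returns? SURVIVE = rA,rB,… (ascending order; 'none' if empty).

SURVIVE = r2,r4

prologue: push r2 → mem[0xb2]=0x29, sp=0xb2
body[0] xor  r0, r4, r3 → r0=0x07
body[1] add  r0, r1, #30 → r0=0xcc
body[2] xor  r2, r4, r2 → r2=0xea
body[3] sub  r2, r2, #26 → r2=0xd0
body[4] add  r2, r4, r2 → r2=0x93
epilogue: pop r2=0x29, sp=0xb3
r0: caller-saved, written=True
r2: callee-saved, written=True
r4: callee-saved, written=False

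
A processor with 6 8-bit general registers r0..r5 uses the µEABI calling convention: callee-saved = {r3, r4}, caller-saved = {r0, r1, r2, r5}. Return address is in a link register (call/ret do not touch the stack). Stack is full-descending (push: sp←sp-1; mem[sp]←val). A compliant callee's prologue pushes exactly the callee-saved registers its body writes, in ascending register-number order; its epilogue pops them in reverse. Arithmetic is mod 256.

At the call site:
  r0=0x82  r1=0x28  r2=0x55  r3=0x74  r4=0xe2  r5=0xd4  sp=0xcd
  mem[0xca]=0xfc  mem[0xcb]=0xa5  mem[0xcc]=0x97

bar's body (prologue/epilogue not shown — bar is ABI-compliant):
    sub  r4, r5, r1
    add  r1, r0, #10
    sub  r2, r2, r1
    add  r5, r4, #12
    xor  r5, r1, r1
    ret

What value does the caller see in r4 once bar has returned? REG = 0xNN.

REG = 0xe2

prologue: push r4 -> mem[0xcc]=0xe2, sp=0xcc
body[0] sub  r4, r5, r1 -> r4=0xac
body[1] add  r1, r0, #10 -> r1=0x8c
body[2] sub  r2, r2, r1 -> r2=0xc9
body[3] add  r5, r4, #12 -> r5=0xb8
body[4] xor  r5, r1, r1 -> r5=0x00
epilogue: pop r4=0xe2, sp=0xcd
r4 is callee-saved -> restored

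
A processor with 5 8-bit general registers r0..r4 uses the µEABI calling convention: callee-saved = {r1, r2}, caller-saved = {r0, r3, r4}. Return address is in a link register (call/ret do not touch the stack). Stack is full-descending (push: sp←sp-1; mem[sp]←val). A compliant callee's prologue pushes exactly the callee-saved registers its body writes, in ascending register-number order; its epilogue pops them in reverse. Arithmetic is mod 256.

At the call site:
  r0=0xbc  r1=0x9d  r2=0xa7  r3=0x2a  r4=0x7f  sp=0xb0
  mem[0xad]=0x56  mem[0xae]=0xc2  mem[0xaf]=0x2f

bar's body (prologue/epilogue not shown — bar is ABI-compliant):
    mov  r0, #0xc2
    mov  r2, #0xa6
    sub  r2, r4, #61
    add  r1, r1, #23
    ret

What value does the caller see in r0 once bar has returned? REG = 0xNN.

REG = 0xc2

prologue: push r1 → mem[0xaf]=0x9d, sp=0xaf
prologue: push r2 → mem[0xae]=0xa7, sp=0xae
body[0] mov  r0, #0xc2 → r0=0xc2
body[1] mov  r2, #0xa6 → r2=0xa6
body[2] sub  r2, r4, #61 → r2=0x42
body[3] add  r1, r1, #23 → r1=0xb4
epilogue: pop r2=0xa7, sp=0xaf
epilogue: pop r1=0x9d, sp=0xb0
r0 is caller-saved → body value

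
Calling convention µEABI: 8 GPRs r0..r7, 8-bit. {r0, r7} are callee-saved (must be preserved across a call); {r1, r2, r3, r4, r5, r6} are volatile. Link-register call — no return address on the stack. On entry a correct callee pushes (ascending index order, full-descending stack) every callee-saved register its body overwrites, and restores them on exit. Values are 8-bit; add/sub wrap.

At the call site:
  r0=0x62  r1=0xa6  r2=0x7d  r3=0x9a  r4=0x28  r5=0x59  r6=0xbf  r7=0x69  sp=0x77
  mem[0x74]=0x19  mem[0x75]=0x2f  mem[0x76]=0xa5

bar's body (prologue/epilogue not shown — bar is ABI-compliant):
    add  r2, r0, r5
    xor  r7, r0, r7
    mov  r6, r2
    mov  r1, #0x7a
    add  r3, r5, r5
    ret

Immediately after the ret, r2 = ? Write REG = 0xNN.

prologue: push r7 → mem[0x76]=0x69, sp=0x76
body[0] add  r2, r0, r5 → r2=0xbb
body[1] xor  r7, r0, r7 → r7=0x0b
body[2] mov  r6, r2 → r6=0xbb
body[3] mov  r1, #0x7a → r1=0x7a
body[4] add  r3, r5, r5 → r3=0xb2
epilogue: pop r7=0x69, sp=0x77
r2 is caller-saved → body value

REG = 0xbb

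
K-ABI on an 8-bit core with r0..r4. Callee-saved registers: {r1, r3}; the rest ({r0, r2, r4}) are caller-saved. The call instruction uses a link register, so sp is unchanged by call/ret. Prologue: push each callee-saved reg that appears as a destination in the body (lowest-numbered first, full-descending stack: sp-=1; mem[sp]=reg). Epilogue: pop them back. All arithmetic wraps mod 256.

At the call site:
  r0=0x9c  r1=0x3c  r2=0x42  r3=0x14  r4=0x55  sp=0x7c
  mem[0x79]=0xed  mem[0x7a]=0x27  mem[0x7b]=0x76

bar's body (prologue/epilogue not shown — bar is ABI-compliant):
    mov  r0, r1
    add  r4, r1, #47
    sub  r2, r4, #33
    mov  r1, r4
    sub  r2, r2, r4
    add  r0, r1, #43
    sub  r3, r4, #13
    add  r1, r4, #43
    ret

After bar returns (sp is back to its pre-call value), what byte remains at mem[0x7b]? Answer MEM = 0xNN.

MEM = 0x3c

prologue: push r1 -> mem[0x7b]=0x3c, sp=0x7b
prologue: push r3 -> mem[0x7a]=0x14, sp=0x7a
body[0] mov  r0, r1 -> r0=0x3c
body[1] add  r4, r1, #47 -> r4=0x6b
body[2] sub  r2, r4, #33 -> r2=0x4a
body[3] mov  r1, r4 -> r1=0x6b
body[4] sub  r2, r2, r4 -> r2=0xdf
body[5] add  r0, r1, #43 -> r0=0x96
body[6] sub  r3, r4, #13 -> r3=0x5e
body[7] add  r1, r4, #43 -> r1=0x96
epilogue: pop r3=0x14, sp=0x7b
epilogue: pop r1=0x3c, sp=0x7c
prologue pushed ['r1', 'r3'] at ['0x7b', '0x7a']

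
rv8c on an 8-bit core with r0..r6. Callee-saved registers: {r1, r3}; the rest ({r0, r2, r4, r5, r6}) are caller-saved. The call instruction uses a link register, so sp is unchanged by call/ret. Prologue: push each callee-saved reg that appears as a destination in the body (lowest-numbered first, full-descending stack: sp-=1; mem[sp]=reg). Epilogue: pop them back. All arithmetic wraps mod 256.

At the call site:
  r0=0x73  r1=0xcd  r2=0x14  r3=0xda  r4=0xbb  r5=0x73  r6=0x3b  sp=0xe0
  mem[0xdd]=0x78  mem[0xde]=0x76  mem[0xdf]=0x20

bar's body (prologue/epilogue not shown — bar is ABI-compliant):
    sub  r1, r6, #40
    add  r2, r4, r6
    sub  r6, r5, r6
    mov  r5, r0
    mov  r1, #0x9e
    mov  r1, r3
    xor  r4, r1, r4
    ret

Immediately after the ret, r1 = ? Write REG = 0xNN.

prologue: push r1 -> mem[0xdf]=0xcd, sp=0xdf
body[0] sub  r1, r6, #40 -> r1=0x13
body[1] add  r2, r4, r6 -> r2=0xf6
body[2] sub  r6, r5, r6 -> r6=0x38
body[3] mov  r5, r0 -> r5=0x73
body[4] mov  r1, #0x9e -> r1=0x9e
body[5] mov  r1, r3 -> r1=0xda
body[6] xor  r4, r1, r4 -> r4=0x61
epilogue: pop r1=0xcd, sp=0xe0
r1 is callee-saved -> restored

REG = 0xcd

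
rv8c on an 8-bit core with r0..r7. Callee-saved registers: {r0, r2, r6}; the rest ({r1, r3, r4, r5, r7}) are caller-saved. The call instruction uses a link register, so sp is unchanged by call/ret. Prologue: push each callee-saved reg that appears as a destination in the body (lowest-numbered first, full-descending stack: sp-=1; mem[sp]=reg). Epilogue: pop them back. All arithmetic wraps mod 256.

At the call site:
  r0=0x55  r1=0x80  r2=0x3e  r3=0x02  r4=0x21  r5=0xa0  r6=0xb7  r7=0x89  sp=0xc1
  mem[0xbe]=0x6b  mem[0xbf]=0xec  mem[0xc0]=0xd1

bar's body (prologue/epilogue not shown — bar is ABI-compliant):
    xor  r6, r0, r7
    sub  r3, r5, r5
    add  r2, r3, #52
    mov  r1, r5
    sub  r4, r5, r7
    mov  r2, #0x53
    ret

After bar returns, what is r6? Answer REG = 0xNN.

REG = 0xb7

prologue: push r2 -> mem[0xc0]=0x3e, sp=0xc0
prologue: push r6 -> mem[0xbf]=0xb7, sp=0xbf
body[0] xor  r6, r0, r7 -> r6=0xdc
body[1] sub  r3, r5, r5 -> r3=0x00
body[2] add  r2, r3, #52 -> r2=0x34
body[3] mov  r1, r5 -> r1=0xa0
body[4] sub  r4, r5, r7 -> r4=0x17
body[5] mov  r2, #0x53 -> r2=0x53
epilogue: pop r6=0xb7, sp=0xc0
epilogue: pop r2=0x3e, sp=0xc1
r6 is callee-saved -> restored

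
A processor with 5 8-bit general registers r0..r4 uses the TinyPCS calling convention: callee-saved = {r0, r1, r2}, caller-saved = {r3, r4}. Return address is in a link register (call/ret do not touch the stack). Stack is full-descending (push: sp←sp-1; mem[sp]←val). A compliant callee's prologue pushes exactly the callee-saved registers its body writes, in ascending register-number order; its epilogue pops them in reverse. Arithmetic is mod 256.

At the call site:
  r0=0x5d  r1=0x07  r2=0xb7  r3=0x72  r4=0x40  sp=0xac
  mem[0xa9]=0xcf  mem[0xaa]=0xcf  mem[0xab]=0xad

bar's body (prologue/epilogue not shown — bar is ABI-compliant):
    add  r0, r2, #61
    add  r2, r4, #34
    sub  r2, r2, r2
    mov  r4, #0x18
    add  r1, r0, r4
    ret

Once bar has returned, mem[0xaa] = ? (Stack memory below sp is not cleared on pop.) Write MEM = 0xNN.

MEM = 0x07

prologue: push r0 → mem[0xab]=0x5d, sp=0xab
prologue: push r1 → mem[0xaa]=0x07, sp=0xaa
prologue: push r2 → mem[0xa9]=0xb7, sp=0xa9
body[0] add  r0, r2, #61 → r0=0xf4
body[1] add  r2, r4, #34 → r2=0x62
body[2] sub  r2, r2, r2 → r2=0x00
body[3] mov  r4, #0x18 → r4=0x18
body[4] add  r1, r0, r4 → r1=0x0c
epilogue: pop r2=0xb7, sp=0xaa
epilogue: pop r1=0x07, sp=0xab
epilogue: pop r0=0x5d, sp=0xac
prologue pushed ['r0', 'r1', 'r2'] at ['0xab', '0xaa', '0xa9']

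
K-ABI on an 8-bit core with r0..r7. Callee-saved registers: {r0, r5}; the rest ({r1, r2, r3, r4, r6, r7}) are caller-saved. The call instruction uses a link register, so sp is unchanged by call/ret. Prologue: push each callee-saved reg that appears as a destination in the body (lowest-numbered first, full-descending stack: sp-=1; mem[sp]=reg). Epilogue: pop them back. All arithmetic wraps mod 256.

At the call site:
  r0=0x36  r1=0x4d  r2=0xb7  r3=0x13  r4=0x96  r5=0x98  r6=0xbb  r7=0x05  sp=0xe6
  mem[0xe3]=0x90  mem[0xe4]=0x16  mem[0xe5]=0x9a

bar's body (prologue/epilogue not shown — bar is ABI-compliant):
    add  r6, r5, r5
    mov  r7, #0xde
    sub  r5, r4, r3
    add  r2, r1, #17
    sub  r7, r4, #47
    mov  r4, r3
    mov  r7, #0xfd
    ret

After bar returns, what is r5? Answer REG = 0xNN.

prologue: push r5 → mem[0xe5]=0x98, sp=0xe5
body[0] add  r6, r5, r5 → r6=0x30
body[1] mov  r7, #0xde → r7=0xde
body[2] sub  r5, r4, r3 → r5=0x83
body[3] add  r2, r1, #17 → r2=0x5e
body[4] sub  r7, r4, #47 → r7=0x67
body[5] mov  r4, r3 → r4=0x13
body[6] mov  r7, #0xfd → r7=0xfd
epilogue: pop r5=0x98, sp=0xe6
r5 is callee-saved → restored

REG = 0x98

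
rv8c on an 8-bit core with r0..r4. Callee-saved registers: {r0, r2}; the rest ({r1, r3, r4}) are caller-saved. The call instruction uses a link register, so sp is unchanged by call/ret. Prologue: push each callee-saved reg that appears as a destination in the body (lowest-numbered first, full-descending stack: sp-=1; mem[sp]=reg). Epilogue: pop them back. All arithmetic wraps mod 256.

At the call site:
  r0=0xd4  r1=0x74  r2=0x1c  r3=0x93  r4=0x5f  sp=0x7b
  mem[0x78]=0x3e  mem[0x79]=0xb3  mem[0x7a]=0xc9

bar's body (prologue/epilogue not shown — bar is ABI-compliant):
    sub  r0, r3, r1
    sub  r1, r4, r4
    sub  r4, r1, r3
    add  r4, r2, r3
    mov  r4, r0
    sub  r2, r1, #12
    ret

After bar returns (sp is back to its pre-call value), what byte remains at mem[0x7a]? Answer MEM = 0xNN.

prologue: push r0 -> mem[0x7a]=0xd4, sp=0x7a
prologue: push r2 -> mem[0x79]=0x1c, sp=0x79
body[0] sub  r0, r3, r1 -> r0=0x1f
body[1] sub  r1, r4, r4 -> r1=0x00
body[2] sub  r4, r1, r3 -> r4=0x6d
body[3] add  r4, r2, r3 -> r4=0xaf
body[4] mov  r4, r0 -> r4=0x1f
body[5] sub  r2, r1, #12 -> r2=0xf4
epilogue: pop r2=0x1c, sp=0x7a
epilogue: pop r0=0xd4, sp=0x7b
prologue pushed ['r0', 'r2'] at ['0x7a', '0x79']

MEM = 0xd4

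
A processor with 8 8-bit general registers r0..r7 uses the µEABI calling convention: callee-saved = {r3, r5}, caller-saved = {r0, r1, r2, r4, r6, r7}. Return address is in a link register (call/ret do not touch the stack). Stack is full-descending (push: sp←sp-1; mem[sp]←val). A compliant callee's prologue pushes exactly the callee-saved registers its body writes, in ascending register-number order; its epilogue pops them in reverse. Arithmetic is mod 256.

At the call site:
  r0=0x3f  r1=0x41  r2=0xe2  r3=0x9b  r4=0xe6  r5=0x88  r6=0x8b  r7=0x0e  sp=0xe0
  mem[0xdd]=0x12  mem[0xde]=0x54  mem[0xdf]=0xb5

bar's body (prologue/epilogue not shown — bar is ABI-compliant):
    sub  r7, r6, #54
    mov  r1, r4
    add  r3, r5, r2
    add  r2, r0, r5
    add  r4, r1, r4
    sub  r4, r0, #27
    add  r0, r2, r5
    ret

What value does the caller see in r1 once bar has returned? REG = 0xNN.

prologue: push r3 → mem[0xdf]=0x9b, sp=0xdf
body[0] sub  r7, r6, #54 → r7=0x55
body[1] mov  r1, r4 → r1=0xe6
body[2] add  r3, r5, r2 → r3=0x6a
body[3] add  r2, r0, r5 → r2=0xc7
body[4] add  r4, r1, r4 → r4=0xcc
body[5] sub  r4, r0, #27 → r4=0x24
body[6] add  r0, r2, r5 → r0=0x4f
epilogue: pop r3=0x9b, sp=0xe0
r1 is caller-saved → body value

REG = 0xe6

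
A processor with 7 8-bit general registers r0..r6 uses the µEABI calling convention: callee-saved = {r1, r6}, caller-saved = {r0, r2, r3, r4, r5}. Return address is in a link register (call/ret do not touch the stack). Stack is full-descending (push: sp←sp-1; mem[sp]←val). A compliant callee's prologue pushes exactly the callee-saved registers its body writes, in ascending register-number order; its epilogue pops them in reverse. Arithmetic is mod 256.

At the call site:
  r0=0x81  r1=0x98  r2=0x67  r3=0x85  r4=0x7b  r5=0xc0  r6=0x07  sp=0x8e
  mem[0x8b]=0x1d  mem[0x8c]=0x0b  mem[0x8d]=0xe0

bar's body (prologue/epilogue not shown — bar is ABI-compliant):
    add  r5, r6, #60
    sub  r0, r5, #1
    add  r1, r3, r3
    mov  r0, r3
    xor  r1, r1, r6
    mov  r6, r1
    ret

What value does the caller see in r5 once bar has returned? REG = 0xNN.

prologue: push r1 -> mem[0x8d]=0x98, sp=0x8d
prologue: push r6 -> mem[0x8c]=0x07, sp=0x8c
body[0] add  r5, r6, #60 -> r5=0x43
body[1] sub  r0, r5, #1 -> r0=0x42
body[2] add  r1, r3, r3 -> r1=0x0a
body[3] mov  r0, r3 -> r0=0x85
body[4] xor  r1, r1, r6 -> r1=0x0d
body[5] mov  r6, r1 -> r6=0x0d
epilogue: pop r6=0x07, sp=0x8d
epilogue: pop r1=0x98, sp=0x8e
r5 is caller-saved -> body value

REG = 0x43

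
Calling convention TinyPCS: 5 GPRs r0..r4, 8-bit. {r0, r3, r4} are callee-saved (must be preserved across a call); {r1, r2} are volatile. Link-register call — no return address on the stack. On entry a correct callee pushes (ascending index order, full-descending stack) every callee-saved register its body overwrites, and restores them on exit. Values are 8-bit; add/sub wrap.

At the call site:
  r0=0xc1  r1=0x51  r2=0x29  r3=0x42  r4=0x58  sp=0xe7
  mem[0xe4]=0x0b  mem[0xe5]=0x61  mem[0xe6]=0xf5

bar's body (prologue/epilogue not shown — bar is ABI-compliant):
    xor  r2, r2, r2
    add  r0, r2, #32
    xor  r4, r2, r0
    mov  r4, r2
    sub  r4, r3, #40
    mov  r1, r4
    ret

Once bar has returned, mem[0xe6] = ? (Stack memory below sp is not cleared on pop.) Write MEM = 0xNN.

MEM = 0xc1

prologue: push r0 -> mem[0xe6]=0xc1, sp=0xe6
prologue: push r4 -> mem[0xe5]=0x58, sp=0xe5
body[0] xor  r2, r2, r2 -> r2=0x00
body[1] add  r0, r2, #32 -> r0=0x20
body[2] xor  r4, r2, r0 -> r4=0x20
body[3] mov  r4, r2 -> r4=0x00
body[4] sub  r4, r3, #40 -> r4=0x1a
body[5] mov  r1, r4 -> r1=0x1a
epilogue: pop r4=0x58, sp=0xe6
epilogue: pop r0=0xc1, sp=0xe7
prologue pushed ['r0', 'r4'] at ['0xe6', '0xe5']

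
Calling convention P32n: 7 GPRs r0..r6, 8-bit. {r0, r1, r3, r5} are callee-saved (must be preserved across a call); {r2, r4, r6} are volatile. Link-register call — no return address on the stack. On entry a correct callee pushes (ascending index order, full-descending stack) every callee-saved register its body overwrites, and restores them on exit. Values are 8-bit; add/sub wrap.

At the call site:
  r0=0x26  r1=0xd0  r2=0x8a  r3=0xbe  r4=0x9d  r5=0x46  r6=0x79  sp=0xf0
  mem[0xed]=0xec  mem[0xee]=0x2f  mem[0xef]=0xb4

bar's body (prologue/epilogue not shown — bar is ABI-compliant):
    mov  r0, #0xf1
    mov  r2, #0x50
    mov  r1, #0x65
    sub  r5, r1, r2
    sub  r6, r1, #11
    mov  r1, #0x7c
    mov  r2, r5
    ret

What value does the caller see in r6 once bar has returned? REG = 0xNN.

prologue: push r0 -> mem[0xef]=0x26, sp=0xef
prologue: push r1 -> mem[0xee]=0xd0, sp=0xee
prologue: push r5 -> mem[0xed]=0x46, sp=0xed
body[0] mov  r0, #0xf1 -> r0=0xf1
body[1] mov  r2, #0x50 -> r2=0x50
body[2] mov  r1, #0x65 -> r1=0x65
body[3] sub  r5, r1, r2 -> r5=0x15
body[4] sub  r6, r1, #11 -> r6=0x5a
body[5] mov  r1, #0x7c -> r1=0x7c
body[6] mov  r2, r5 -> r2=0x15
epilogue: pop r5=0x46, sp=0xee
epilogue: pop r1=0xd0, sp=0xef
epilogue: pop r0=0x26, sp=0xf0
r6 is caller-saved -> body value

REG = 0x5a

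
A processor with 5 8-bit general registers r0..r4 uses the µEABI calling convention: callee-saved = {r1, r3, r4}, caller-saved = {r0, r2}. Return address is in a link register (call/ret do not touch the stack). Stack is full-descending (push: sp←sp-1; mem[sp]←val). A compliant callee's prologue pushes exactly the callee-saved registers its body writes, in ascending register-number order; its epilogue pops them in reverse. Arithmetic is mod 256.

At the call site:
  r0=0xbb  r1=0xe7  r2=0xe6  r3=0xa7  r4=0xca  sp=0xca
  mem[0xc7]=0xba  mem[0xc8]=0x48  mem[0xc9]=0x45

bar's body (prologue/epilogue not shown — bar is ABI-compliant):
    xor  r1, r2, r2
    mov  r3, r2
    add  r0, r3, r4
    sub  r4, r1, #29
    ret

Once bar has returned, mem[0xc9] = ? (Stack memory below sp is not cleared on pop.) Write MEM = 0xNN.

MEM = 0xe7

prologue: push r1 -> mem[0xc9]=0xe7, sp=0xc9
prologue: push r3 -> mem[0xc8]=0xa7, sp=0xc8
prologue: push r4 -> mem[0xc7]=0xca, sp=0xc7
body[0] xor  r1, r2, r2 -> r1=0x00
body[1] mov  r3, r2 -> r3=0xe6
body[2] add  r0, r3, r4 -> r0=0xb0
body[3] sub  r4, r1, #29 -> r4=0xe3
epilogue: pop r4=0xca, sp=0xc8
epilogue: pop r3=0xa7, sp=0xc9
epilogue: pop r1=0xe7, sp=0xca
prologue pushed ['r1', 'r3', 'r4'] at ['0xc9', '0xc8', '0xc7']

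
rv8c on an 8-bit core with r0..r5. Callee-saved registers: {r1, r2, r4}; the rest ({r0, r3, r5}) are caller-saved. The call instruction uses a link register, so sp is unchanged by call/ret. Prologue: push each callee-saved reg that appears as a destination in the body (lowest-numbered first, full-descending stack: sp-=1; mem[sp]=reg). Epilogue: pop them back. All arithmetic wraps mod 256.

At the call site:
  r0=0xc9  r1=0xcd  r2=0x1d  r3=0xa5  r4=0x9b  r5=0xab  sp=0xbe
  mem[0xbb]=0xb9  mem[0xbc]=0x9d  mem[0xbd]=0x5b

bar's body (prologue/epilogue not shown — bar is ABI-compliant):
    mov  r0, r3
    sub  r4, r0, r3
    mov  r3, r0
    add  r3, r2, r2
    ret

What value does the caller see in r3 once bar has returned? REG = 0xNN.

REG = 0x3a

prologue: push r4 -> mem[0xbd]=0x9b, sp=0xbd
body[0] mov  r0, r3 -> r0=0xa5
body[1] sub  r4, r0, r3 -> r4=0x00
body[2] mov  r3, r0 -> r3=0xa5
body[3] add  r3, r2, r2 -> r3=0x3a
epilogue: pop r4=0x9b, sp=0xbe
r3 is caller-saved -> body value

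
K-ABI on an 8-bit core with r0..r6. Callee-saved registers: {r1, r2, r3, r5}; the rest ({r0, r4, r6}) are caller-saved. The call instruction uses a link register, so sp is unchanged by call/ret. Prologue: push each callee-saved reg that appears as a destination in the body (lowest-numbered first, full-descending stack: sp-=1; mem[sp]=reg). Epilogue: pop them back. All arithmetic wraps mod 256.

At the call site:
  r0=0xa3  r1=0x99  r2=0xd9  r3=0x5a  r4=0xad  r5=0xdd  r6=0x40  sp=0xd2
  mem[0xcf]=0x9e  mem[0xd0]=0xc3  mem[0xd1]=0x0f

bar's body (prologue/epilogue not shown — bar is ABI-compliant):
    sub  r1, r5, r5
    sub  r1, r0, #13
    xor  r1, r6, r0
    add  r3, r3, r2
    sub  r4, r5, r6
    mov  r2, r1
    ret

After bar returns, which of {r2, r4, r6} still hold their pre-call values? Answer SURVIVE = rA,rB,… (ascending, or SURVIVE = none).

SURVIVE = r2,r6

prologue: push r1 -> mem[0xd1]=0x99, sp=0xd1
prologue: push r2 -> mem[0xd0]=0xd9, sp=0xd0
prologue: push r3 -> mem[0xcf]=0x5a, sp=0xcf
body[0] sub  r1, r5, r5 -> r1=0x00
body[1] sub  r1, r0, #13 -> r1=0x96
body[2] xor  r1, r6, r0 -> r1=0xe3
body[3] add  r3, r3, r2 -> r3=0x33
body[4] sub  r4, r5, r6 -> r4=0x9d
body[5] mov  r2, r1 -> r2=0xe3
epilogue: pop r3=0x5a, sp=0xd0
epilogue: pop r2=0xd9, sp=0xd1
epilogue: pop r1=0x99, sp=0xd2
r2: callee-saved, written=True
r4: caller-saved, written=True
r6: caller-saved, written=False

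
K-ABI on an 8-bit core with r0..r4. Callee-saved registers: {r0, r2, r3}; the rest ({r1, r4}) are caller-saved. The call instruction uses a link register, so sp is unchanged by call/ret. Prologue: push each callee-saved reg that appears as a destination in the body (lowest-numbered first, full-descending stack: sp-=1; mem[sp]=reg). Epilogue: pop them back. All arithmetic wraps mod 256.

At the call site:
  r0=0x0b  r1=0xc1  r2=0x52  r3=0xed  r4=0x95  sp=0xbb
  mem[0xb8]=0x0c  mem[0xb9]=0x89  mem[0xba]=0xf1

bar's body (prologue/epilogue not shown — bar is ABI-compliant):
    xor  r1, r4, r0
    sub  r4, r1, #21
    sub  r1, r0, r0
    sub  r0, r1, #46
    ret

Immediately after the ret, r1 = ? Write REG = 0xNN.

REG = 0x00

prologue: push r0 -> mem[0xba]=0x0b, sp=0xba
body[0] xor  r1, r4, r0 -> r1=0x9e
body[1] sub  r4, r1, #21 -> r4=0x89
body[2] sub  r1, r0, r0 -> r1=0x00
body[3] sub  r0, r1, #46 -> r0=0xd2
epilogue: pop r0=0x0b, sp=0xbb
r1 is caller-saved -> body value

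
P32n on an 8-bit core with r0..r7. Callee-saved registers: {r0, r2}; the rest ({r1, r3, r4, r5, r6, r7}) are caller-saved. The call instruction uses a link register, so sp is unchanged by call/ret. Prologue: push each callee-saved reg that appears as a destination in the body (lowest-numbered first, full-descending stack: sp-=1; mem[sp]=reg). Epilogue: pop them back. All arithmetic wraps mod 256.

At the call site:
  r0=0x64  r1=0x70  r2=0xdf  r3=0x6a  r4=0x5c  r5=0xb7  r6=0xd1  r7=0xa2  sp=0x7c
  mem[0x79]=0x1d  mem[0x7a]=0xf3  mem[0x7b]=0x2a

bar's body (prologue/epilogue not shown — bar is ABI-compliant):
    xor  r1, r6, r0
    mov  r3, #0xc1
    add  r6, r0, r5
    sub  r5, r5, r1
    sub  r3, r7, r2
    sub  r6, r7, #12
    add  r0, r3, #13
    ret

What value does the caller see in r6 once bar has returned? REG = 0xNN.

REG = 0x96

prologue: push r0 -> mem[0x7b]=0x64, sp=0x7b
body[0] xor  r1, r6, r0 -> r1=0xb5
body[1] mov  r3, #0xc1 -> r3=0xc1
body[2] add  r6, r0, r5 -> r6=0x1b
body[3] sub  r5, r5, r1 -> r5=0x02
body[4] sub  r3, r7, r2 -> r3=0xc3
body[5] sub  r6, r7, #12 -> r6=0x96
body[6] add  r0, r3, #13 -> r0=0xd0
epilogue: pop r0=0x64, sp=0x7c
r6 is caller-saved -> body value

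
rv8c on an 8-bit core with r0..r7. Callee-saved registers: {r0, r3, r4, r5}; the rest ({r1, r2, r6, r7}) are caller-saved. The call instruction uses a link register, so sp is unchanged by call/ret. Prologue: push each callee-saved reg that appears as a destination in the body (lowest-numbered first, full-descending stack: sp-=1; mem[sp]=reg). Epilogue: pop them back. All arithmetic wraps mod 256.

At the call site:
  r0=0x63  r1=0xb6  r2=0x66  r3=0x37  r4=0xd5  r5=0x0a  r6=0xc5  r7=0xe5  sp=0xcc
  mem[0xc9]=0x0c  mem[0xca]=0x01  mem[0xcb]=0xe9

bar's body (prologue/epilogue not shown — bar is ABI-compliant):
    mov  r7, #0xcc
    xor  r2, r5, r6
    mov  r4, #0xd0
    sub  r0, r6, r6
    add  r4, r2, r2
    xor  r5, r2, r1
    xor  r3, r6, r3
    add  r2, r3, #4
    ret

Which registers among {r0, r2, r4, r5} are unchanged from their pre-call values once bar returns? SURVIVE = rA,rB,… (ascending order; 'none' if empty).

prologue: push r0 → mem[0xcb]=0x63, sp=0xcb
prologue: push r3 → mem[0xca]=0x37, sp=0xca
prologue: push r4 → mem[0xc9]=0xd5, sp=0xc9
prologue: push r5 → mem[0xc8]=0x0a, sp=0xc8
body[0] mov  r7, #0xcc → r7=0xcc
body[1] xor  r2, r5, r6 → r2=0xcf
body[2] mov  r4, #0xd0 → r4=0xd0
body[3] sub  r0, r6, r6 → r0=0x00
body[4] add  r4, r2, r2 → r4=0x9e
body[5] xor  r5, r2, r1 → r5=0x79
body[6] xor  r3, r6, r3 → r3=0xf2
body[7] add  r2, r3, #4 → r2=0xf6
epilogue: pop r5=0x0a, sp=0xc9
epilogue: pop r4=0xd5, sp=0xca
epilogue: pop r3=0x37, sp=0xcb
epilogue: pop r0=0x63, sp=0xcc
r0: callee-saved, written=True
r2: caller-saved, written=True
r4: callee-saved, written=True
r5: callee-saved, written=True

SURVIVE = r0,r4,r5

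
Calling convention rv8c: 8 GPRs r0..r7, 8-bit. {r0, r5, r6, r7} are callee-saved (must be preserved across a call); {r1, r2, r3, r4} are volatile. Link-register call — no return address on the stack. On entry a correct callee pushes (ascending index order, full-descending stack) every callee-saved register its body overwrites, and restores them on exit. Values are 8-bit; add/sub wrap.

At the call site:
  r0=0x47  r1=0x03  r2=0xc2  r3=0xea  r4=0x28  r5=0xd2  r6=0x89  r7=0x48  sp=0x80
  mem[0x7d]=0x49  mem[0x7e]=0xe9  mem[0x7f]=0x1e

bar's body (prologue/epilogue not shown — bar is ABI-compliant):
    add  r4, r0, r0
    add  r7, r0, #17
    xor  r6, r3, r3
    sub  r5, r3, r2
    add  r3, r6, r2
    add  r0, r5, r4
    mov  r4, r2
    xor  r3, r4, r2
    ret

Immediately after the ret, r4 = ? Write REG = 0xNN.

prologue: push r0 → mem[0x7f]=0x47, sp=0x7f
prologue: push r5 → mem[0x7e]=0xd2, sp=0x7e
prologue: push r6 → mem[0x7d]=0x89, sp=0x7d
prologue: push r7 → mem[0x7c]=0x48, sp=0x7c
body[0] add  r4, r0, r0 → r4=0x8e
body[1] add  r7, r0, #17 → r7=0x58
body[2] xor  r6, r3, r3 → r6=0x00
body[3] sub  r5, r3, r2 → r5=0x28
body[4] add  r3, r6, r2 → r3=0xc2
body[5] add  r0, r5, r4 → r0=0xb6
body[6] mov  r4, r2 → r4=0xc2
body[7] xor  r3, r4, r2 → r3=0x00
epilogue: pop r7=0x48, sp=0x7d
epilogue: pop r6=0x89, sp=0x7e
epilogue: pop r5=0xd2, sp=0x7f
epilogue: pop r0=0x47, sp=0x80
r4 is caller-saved → body value

REG = 0xc2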